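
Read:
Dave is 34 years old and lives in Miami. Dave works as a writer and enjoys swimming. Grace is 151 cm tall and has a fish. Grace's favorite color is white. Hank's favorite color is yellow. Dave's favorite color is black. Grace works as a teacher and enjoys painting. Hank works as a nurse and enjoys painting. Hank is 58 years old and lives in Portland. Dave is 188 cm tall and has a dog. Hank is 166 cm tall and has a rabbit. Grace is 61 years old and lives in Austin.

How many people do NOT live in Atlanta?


Not in Atlanta: 3

3


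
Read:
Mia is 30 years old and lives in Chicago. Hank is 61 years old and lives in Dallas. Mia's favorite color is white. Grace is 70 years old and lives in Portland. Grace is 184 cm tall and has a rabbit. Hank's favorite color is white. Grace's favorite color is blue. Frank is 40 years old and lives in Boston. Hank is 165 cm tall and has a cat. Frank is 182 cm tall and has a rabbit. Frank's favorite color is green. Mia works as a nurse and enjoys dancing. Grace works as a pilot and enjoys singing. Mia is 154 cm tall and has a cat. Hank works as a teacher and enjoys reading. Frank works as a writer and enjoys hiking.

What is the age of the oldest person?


Oldest: Grace at 70

70


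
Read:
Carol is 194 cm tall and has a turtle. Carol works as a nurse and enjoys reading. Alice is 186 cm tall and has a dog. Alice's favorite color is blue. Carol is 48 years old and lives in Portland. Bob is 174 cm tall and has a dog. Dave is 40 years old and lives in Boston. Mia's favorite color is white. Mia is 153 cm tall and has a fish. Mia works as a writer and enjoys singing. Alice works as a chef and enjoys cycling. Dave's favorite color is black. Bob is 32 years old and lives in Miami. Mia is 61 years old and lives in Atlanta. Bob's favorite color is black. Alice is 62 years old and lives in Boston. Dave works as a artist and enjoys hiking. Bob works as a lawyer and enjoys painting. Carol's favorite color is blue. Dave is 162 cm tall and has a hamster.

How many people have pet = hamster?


Count: 1

1


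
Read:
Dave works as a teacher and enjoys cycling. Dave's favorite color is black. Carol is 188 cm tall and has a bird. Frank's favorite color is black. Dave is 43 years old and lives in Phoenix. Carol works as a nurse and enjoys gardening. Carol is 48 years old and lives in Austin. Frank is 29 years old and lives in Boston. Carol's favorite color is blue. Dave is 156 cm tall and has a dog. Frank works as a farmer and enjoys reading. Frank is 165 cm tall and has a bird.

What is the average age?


Sum=120, n=3, avg=40

40


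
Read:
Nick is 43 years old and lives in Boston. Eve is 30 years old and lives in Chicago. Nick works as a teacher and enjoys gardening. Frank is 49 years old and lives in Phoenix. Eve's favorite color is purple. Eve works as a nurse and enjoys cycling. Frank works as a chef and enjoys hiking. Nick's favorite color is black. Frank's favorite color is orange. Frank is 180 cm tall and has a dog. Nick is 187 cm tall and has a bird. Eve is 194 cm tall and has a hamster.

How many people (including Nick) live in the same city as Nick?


Nick lives in Boston. Count = 1

1


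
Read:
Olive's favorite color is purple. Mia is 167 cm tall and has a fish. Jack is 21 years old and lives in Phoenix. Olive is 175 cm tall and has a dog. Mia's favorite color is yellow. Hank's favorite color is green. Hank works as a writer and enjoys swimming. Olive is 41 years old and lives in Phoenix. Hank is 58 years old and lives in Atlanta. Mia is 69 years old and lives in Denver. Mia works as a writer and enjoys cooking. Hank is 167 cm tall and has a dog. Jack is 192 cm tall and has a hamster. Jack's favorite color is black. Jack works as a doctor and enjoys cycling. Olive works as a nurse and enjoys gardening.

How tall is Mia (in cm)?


Mia is 167 cm tall

167


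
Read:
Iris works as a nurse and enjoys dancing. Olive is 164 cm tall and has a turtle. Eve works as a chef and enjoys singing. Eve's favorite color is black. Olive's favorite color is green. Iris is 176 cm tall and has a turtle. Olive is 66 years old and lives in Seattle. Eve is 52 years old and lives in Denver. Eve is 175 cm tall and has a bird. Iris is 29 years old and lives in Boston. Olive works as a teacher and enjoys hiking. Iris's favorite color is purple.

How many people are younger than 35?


Filter: 1

1


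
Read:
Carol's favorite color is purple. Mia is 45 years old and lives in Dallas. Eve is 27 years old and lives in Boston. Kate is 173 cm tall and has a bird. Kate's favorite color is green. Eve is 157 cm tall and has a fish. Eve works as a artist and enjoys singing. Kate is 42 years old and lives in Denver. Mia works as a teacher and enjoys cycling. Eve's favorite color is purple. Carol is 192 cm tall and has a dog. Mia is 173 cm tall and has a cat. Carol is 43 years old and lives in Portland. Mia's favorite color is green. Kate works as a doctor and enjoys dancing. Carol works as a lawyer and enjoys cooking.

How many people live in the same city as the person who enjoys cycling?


Person with hobby cycling is Mia, city Dallas. Count = 1

1


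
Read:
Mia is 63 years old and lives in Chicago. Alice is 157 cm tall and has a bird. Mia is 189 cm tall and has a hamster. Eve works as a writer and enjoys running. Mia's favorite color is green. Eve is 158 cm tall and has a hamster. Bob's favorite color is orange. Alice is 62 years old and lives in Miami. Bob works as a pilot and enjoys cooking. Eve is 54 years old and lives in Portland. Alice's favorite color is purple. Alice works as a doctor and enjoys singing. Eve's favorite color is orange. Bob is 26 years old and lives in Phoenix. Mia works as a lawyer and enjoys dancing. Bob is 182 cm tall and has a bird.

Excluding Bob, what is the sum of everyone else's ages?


Sum (excluding Bob): 179

179


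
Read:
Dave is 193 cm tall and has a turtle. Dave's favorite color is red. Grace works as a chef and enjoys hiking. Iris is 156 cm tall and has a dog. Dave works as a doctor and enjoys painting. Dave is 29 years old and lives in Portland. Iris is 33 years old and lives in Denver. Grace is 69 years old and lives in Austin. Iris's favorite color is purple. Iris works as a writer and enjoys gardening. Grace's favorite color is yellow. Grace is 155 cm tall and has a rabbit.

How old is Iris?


Iris is 33 years old

33


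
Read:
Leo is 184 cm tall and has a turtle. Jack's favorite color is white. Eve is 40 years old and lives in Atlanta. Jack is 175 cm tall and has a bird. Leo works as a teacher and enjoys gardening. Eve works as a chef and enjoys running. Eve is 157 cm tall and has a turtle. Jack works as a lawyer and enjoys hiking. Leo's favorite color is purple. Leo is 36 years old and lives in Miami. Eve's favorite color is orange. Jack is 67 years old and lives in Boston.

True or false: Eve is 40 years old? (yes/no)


Eve is actually 40. yes

yes


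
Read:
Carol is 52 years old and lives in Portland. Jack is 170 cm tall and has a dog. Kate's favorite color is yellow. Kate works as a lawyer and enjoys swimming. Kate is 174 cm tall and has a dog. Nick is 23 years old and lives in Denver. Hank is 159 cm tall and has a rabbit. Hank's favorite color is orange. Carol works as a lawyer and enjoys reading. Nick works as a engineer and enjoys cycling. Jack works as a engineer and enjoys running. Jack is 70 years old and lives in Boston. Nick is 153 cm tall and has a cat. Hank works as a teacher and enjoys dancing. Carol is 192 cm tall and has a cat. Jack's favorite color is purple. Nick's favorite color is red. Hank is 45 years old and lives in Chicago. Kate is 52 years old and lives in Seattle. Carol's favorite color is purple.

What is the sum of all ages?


45+52+52+23+70 = 242

242


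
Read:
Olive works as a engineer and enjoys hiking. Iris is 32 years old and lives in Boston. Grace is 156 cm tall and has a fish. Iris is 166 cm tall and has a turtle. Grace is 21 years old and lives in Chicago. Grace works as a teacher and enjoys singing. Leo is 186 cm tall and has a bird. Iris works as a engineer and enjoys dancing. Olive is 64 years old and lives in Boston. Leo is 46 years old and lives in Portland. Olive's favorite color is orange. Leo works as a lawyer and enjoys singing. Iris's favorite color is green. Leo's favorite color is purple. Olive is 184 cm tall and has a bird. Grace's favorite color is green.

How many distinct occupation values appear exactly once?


Unique occupation values: 2

2


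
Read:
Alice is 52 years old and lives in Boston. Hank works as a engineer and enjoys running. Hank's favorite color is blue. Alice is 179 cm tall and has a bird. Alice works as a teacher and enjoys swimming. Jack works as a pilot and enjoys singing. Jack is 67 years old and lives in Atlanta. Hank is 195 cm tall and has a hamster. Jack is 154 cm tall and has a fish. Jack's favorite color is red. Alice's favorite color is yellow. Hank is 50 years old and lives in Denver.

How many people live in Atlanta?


Count in Atlanta: 1

1


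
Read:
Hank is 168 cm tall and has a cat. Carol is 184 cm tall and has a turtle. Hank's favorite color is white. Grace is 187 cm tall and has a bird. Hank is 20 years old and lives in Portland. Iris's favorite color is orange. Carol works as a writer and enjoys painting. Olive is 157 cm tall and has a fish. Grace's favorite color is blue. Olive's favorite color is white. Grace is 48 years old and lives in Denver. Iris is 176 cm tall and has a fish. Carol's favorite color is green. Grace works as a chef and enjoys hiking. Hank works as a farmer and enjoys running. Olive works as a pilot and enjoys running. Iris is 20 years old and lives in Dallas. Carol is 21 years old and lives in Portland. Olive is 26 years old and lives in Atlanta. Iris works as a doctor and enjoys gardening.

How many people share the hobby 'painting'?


Count: 1

1


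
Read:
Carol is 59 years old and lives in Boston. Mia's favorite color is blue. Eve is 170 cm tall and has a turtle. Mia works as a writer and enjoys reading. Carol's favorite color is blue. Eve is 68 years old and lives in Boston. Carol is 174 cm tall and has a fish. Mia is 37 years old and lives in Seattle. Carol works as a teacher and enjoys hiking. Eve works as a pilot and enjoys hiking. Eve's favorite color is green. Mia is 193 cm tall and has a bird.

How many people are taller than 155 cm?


Taller than 155: 3

3


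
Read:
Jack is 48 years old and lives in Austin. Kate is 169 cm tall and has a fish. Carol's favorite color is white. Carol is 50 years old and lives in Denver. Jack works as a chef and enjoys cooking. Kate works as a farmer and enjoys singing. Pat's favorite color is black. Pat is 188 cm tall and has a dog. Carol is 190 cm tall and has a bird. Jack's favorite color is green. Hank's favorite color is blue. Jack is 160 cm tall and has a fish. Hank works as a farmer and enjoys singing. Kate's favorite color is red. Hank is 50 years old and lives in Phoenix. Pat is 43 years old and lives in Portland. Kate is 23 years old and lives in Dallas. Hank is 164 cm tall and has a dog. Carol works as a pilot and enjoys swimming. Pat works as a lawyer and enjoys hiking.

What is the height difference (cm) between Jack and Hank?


|160 - 164| = 4

4


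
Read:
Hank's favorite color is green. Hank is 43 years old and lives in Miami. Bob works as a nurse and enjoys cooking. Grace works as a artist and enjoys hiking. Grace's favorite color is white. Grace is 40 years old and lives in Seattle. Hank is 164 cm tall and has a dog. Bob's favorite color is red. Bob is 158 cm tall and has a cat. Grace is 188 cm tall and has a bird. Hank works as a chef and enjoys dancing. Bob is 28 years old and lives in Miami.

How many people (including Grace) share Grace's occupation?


Grace is a artist. Count = 1

1


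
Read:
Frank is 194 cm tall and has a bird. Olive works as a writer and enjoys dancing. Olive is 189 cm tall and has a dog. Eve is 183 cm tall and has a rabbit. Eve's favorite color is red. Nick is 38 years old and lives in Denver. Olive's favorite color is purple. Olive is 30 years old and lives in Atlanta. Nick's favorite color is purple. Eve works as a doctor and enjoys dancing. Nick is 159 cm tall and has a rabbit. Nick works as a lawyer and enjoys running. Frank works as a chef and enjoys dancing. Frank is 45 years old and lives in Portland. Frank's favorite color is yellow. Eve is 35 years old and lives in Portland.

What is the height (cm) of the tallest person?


Tallest: Frank at 194 cm

194


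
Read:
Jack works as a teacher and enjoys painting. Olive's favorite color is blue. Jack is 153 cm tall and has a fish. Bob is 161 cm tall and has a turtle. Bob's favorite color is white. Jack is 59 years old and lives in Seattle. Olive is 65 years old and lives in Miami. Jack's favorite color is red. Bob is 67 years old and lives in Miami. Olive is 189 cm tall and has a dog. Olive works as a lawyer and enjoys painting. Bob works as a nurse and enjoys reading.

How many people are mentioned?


People: Olive, Jack, Bob. Count = 3

3


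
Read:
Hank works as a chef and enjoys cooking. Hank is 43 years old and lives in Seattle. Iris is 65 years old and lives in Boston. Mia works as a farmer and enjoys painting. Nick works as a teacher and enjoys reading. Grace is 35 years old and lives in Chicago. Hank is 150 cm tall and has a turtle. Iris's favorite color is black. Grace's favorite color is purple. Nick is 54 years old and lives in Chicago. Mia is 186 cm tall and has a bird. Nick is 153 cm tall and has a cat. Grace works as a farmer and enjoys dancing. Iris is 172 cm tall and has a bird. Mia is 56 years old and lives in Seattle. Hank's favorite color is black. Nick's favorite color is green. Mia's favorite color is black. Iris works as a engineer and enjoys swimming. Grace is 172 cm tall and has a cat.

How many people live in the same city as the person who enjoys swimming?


Person with hobby swimming is Iris, city Boston. Count = 1

1


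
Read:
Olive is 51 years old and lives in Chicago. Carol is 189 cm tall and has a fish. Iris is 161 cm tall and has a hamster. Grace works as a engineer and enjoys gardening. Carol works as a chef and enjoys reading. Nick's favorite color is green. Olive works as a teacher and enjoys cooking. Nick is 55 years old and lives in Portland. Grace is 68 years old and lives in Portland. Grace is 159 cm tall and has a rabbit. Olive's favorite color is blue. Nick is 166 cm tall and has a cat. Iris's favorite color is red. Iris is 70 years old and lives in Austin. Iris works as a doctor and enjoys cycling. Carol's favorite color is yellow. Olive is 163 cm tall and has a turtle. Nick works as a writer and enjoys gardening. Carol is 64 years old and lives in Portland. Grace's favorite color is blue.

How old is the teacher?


The teacher is Olive, age 51

51


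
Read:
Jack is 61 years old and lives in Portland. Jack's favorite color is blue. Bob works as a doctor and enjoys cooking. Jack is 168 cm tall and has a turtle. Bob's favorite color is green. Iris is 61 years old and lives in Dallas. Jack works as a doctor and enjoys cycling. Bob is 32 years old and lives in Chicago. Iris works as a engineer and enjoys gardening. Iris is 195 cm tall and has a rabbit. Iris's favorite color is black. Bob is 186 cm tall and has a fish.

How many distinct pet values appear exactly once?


Unique pet values: 3

3


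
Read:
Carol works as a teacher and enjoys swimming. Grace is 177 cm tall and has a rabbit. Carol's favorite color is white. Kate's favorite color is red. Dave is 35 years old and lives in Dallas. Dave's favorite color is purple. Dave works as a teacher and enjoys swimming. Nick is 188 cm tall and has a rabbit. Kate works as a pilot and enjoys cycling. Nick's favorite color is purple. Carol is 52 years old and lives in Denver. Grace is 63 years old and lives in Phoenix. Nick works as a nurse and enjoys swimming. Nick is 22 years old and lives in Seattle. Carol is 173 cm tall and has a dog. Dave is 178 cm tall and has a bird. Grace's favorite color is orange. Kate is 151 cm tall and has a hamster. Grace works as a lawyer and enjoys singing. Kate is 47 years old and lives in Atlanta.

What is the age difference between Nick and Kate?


|22 - 47| = 25

25


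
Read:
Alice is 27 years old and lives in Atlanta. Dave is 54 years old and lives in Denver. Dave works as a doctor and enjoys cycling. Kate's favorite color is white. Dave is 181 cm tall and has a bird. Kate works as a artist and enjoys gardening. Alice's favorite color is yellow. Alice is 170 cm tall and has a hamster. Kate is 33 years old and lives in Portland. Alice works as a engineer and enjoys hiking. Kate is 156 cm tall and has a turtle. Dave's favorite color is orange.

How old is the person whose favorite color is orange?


Person with favorite color=orange is Dave, age 54

54


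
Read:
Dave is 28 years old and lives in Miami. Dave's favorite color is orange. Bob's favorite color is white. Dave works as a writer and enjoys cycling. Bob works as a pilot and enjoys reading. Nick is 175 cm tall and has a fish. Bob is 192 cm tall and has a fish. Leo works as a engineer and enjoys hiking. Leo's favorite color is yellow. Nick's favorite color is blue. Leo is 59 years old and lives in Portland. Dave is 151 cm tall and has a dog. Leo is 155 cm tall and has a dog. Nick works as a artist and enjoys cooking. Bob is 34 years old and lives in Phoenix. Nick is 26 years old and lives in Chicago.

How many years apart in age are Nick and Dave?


26 vs 28, diff = 2

2


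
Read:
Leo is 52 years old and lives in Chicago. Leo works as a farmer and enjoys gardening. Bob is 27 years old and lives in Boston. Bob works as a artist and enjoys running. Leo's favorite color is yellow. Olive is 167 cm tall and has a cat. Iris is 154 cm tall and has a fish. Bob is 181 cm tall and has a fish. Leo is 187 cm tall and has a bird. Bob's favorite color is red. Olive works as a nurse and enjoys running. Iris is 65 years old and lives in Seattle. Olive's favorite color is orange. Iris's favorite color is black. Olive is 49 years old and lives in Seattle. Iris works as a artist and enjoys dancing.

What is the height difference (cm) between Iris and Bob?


|154 - 181| = 27

27


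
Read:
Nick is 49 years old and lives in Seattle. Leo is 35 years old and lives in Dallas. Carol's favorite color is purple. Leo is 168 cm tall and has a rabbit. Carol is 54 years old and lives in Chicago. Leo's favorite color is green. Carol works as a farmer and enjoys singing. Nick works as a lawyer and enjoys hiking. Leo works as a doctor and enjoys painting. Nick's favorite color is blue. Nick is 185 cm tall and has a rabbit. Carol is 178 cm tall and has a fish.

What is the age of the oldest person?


Oldest: Carol at 54

54


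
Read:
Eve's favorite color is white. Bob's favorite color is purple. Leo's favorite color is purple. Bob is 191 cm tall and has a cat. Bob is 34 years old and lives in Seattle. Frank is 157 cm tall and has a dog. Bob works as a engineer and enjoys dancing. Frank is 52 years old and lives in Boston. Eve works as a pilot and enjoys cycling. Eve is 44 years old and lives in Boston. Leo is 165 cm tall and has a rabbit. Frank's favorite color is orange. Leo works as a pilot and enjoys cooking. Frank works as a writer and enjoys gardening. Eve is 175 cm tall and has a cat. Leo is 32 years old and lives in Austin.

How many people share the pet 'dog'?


Count: 1

1


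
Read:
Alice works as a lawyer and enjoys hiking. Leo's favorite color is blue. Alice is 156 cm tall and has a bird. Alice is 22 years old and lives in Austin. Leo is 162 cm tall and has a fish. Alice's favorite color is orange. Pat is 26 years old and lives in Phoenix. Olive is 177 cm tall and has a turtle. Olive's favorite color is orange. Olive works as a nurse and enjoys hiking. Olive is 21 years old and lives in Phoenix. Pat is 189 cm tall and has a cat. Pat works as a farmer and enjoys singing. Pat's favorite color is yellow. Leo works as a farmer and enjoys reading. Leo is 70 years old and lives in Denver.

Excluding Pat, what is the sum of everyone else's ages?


Sum (excluding Pat): 113

113


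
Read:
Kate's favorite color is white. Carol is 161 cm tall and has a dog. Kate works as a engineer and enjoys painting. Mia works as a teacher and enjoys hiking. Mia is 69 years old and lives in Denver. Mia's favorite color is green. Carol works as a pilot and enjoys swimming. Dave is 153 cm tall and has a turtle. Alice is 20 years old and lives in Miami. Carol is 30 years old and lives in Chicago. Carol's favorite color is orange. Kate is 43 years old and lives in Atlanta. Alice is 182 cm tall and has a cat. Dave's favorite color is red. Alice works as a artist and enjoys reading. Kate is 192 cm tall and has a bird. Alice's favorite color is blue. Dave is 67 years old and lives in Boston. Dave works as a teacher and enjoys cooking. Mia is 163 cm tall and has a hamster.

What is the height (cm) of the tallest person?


Tallest: Kate at 192 cm

192


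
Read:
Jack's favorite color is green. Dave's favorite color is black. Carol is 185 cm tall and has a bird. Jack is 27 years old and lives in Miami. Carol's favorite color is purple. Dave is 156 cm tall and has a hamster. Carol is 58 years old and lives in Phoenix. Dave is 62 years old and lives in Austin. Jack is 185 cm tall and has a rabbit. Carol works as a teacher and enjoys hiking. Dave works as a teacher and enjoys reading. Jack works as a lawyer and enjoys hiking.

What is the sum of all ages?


27+62+58 = 147

147


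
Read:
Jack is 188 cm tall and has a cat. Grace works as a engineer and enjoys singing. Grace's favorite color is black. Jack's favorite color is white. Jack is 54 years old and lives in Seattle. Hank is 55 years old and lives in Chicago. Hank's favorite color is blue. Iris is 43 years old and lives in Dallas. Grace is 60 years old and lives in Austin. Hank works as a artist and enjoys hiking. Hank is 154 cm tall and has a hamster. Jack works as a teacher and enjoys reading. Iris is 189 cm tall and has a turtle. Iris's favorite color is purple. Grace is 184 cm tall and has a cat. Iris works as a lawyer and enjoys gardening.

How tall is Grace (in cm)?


Grace is 184 cm tall

184


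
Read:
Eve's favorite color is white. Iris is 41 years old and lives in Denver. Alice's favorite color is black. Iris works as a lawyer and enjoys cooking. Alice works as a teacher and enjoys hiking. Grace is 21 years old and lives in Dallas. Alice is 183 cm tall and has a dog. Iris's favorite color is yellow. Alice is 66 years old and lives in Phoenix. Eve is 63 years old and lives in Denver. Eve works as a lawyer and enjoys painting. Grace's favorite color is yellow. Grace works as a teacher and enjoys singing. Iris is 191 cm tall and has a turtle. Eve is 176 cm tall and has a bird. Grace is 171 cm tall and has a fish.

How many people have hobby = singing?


Count: 1

1


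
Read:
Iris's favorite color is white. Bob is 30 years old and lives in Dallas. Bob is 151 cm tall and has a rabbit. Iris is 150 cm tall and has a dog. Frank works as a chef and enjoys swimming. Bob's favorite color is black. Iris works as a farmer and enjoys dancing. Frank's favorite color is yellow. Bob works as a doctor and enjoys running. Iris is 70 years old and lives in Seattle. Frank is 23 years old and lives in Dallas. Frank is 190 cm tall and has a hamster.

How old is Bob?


Bob is 30 years old

30


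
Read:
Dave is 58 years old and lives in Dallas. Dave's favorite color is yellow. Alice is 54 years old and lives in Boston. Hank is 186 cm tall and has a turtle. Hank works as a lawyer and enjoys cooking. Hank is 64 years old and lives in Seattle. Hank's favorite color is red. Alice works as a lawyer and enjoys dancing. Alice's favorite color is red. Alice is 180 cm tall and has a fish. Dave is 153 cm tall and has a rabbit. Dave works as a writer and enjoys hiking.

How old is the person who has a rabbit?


Person with rabbit is Dave, age 58

58


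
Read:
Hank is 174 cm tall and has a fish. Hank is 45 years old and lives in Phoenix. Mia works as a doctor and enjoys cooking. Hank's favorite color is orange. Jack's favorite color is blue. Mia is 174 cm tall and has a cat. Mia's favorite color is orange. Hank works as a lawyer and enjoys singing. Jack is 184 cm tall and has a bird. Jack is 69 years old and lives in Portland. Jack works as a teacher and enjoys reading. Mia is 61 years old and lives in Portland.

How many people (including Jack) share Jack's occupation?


Jack is a teacher. Count = 1

1


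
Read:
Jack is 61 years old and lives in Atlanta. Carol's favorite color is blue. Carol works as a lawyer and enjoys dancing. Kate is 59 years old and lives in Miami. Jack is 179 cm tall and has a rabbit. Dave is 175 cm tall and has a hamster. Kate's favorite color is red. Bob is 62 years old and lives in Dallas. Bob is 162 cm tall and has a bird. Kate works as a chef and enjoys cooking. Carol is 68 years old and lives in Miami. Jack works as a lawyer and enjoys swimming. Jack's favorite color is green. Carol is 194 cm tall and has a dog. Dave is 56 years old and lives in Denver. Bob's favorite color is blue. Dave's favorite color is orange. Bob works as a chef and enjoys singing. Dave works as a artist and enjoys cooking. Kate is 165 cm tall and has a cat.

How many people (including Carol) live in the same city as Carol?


Carol lives in Miami. Count = 2

2


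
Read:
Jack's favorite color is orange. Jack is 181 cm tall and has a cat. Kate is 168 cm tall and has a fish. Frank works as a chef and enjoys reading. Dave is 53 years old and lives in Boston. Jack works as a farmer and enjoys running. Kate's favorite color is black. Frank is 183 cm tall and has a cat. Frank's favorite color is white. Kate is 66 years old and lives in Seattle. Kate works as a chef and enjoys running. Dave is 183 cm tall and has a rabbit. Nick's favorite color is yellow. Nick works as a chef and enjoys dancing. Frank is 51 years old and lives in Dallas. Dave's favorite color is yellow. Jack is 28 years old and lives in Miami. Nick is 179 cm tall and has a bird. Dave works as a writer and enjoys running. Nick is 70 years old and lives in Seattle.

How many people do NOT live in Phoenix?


Not in Phoenix: 5

5


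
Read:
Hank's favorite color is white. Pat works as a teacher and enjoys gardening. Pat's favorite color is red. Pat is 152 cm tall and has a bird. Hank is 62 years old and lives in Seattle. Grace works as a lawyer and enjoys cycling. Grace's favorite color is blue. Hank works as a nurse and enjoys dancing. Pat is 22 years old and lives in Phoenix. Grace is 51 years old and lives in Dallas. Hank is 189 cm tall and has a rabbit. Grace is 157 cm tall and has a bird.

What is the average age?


Sum=135, n=3, avg=45

45


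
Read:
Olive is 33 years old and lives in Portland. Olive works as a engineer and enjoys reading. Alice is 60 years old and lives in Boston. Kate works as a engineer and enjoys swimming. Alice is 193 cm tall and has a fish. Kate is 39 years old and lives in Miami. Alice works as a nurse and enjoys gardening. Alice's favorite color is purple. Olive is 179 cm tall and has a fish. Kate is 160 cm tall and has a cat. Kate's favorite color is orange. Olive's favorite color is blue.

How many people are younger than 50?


Filter: 2

2


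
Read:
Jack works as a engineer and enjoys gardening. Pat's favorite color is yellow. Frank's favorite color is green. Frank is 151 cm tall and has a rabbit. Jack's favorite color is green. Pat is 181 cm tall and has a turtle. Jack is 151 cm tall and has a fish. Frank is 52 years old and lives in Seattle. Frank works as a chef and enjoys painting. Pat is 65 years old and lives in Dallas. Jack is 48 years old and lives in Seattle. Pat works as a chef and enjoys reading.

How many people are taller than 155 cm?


Taller than 155: 1

1


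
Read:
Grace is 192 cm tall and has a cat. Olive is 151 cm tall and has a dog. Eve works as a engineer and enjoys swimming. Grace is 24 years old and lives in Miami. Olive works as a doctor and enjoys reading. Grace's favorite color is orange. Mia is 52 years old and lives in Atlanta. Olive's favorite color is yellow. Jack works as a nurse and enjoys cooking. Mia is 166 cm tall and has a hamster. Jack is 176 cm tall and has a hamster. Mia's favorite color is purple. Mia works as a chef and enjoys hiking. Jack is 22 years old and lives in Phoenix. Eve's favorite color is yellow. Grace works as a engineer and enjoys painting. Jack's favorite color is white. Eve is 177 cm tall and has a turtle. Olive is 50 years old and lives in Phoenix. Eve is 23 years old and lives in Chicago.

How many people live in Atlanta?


Count in Atlanta: 1

1


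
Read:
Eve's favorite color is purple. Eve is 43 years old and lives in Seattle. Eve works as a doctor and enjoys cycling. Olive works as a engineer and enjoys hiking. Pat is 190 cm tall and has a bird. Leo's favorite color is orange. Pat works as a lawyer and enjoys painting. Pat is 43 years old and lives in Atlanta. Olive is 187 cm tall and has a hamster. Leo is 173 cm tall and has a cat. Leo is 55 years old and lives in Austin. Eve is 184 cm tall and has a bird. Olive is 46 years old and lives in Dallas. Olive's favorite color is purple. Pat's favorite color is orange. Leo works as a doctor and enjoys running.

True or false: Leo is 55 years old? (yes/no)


Leo is actually 55. yes

yes


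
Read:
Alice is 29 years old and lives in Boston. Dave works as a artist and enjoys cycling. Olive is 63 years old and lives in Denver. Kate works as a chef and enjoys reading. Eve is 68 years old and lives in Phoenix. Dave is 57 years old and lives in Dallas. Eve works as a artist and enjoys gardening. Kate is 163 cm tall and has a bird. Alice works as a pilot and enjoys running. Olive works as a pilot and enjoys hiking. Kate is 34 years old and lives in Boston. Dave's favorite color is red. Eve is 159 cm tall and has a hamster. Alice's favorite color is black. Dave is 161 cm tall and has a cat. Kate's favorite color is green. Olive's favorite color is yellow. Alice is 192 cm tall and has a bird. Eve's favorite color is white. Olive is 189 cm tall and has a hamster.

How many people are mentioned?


People: Dave, Olive, Alice, Kate, Eve. Count = 5

5


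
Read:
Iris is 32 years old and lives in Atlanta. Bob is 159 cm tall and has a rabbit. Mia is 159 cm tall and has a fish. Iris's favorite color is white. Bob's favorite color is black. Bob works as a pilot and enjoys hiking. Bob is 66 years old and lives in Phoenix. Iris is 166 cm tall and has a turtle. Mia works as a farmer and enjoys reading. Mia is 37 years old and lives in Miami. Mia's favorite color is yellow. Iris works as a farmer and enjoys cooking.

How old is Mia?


Mia is 37 years old

37


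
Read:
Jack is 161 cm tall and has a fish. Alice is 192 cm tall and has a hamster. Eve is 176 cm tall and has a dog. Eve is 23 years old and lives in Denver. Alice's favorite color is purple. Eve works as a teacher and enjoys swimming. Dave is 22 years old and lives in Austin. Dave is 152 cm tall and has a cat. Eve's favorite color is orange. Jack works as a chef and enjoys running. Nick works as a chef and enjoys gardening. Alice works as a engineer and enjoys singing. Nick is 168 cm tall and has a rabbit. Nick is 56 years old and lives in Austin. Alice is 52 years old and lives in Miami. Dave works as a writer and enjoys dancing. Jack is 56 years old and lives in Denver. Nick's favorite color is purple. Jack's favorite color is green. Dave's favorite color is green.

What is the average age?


Sum=209, n=5, avg=41.8

41.8


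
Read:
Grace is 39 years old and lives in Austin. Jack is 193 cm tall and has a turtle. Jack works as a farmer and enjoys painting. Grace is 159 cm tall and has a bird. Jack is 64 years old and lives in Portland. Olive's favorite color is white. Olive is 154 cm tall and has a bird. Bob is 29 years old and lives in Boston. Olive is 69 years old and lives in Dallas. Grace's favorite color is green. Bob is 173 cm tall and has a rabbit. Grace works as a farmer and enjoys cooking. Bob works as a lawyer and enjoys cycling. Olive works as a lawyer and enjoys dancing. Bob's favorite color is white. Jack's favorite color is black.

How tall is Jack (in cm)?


Jack is 193 cm tall

193


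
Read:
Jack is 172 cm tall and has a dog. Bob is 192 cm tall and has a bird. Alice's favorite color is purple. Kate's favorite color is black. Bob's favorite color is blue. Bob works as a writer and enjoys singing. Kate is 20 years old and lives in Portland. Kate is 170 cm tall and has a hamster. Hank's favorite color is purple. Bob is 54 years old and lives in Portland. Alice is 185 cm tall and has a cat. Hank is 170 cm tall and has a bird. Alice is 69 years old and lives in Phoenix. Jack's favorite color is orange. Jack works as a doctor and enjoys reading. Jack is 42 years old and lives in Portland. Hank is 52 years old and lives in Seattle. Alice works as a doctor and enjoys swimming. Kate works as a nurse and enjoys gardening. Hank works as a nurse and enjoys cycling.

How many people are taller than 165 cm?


Taller than 165: 5

5


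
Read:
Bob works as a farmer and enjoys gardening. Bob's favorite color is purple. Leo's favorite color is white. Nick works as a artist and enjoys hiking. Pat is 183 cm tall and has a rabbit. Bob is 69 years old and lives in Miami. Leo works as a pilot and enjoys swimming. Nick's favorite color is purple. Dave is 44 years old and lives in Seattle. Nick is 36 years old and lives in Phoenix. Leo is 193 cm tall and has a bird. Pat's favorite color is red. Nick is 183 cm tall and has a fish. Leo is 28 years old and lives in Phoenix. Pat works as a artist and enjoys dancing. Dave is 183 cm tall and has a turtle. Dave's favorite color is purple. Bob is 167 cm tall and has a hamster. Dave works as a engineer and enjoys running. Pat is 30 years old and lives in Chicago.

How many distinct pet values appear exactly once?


Unique pet values: 5

5


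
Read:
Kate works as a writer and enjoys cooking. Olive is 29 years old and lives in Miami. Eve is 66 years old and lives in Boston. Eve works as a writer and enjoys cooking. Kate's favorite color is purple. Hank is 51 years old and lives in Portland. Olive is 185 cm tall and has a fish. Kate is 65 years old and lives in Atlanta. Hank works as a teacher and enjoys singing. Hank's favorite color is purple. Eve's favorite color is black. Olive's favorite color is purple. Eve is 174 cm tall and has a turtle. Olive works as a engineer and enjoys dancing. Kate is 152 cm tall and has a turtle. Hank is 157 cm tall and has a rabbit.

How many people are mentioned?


People: Kate, Eve, Olive, Hank. Count = 4

4


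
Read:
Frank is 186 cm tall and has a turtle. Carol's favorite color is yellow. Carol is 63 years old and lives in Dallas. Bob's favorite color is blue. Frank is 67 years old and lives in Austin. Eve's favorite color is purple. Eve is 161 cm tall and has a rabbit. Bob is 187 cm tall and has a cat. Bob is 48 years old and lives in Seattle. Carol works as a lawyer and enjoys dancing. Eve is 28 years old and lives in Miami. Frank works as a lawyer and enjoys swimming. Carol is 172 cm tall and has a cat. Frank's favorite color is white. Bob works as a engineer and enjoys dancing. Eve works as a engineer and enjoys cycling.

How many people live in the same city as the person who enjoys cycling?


Person with hobby cycling is Eve, city Miami. Count = 1

1


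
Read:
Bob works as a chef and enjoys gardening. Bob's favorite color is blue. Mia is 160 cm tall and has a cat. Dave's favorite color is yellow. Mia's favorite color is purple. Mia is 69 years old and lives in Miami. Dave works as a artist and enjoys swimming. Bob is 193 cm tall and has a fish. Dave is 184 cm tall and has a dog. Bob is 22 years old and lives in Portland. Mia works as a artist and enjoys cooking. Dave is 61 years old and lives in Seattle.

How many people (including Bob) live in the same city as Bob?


Bob lives in Portland. Count = 1

1


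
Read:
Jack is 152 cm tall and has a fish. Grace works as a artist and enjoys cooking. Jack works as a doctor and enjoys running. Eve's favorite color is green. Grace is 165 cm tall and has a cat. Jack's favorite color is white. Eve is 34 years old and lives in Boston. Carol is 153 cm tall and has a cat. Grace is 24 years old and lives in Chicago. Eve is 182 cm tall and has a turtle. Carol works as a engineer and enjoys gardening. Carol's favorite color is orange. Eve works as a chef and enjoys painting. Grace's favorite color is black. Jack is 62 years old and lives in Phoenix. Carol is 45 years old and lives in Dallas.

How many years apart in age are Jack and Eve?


62 vs 34, diff = 28

28


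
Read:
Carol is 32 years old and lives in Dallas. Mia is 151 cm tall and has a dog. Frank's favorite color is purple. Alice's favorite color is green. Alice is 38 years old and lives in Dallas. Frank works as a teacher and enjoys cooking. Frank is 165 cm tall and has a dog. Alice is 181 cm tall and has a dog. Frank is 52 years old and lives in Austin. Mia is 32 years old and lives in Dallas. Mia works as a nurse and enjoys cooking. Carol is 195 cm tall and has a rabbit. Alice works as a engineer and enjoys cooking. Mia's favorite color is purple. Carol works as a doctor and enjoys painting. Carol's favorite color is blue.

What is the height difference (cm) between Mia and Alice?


|151 - 181| = 30

30


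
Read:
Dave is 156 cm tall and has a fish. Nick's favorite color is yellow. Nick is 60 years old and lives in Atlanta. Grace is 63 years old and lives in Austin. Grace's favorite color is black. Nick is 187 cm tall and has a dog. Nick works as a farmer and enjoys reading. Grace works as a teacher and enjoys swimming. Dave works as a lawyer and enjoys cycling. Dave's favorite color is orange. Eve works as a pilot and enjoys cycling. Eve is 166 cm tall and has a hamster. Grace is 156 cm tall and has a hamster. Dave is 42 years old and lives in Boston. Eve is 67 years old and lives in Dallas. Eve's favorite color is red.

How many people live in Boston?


Count in Boston: 1

1


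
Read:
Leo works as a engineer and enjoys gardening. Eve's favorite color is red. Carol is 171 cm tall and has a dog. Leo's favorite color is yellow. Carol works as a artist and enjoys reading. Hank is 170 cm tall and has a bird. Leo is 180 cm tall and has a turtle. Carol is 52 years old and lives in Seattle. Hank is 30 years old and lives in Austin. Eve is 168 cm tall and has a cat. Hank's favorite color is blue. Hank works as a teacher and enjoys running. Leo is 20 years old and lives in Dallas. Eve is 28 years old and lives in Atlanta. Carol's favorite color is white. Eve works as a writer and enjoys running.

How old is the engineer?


The engineer is Leo, age 20

20


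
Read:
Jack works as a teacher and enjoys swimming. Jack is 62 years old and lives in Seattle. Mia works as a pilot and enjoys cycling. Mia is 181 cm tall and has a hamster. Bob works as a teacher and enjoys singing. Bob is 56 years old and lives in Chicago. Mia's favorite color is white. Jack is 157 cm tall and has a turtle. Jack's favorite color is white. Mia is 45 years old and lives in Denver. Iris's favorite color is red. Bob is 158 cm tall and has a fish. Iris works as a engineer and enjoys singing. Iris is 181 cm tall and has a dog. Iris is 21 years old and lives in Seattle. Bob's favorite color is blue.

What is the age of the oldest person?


Oldest: Jack at 62

62


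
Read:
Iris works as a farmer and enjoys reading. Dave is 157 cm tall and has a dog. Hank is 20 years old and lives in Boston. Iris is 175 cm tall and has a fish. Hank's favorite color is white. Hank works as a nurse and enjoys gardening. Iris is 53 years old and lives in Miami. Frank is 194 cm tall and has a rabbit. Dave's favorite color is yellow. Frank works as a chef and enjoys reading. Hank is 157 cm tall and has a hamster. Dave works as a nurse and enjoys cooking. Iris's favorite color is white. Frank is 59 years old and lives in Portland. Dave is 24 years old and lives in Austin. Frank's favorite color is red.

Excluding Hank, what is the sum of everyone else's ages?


Sum (excluding Hank): 136

136
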